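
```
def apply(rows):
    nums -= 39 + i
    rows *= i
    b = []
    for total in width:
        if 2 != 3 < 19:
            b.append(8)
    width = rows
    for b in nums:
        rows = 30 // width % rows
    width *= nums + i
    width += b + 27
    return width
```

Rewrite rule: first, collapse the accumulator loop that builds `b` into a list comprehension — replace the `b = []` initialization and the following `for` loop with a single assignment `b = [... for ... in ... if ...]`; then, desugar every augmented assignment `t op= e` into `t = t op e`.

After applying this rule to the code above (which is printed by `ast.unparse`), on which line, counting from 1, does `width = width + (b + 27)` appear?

Transformed code:
def apply(rows):
    nums = nums - (39 + i)
    rows = rows * i
    b = [8 for total in width if 2 != 3 < 19]
    width = rows
    for b in nums:
        rows = 30 // width % rows
    width = width * (nums + i)
    width = width + (b + 27)
    return width

9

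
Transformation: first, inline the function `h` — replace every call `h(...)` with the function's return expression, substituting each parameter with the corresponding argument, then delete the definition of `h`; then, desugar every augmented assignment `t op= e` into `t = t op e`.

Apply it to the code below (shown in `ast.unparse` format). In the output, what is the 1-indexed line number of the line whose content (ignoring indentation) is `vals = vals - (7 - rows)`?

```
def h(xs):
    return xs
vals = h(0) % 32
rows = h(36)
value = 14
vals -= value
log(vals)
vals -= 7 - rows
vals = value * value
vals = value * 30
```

Transformed code:
vals = 0 % 32
rows = 36
value = 14
vals = vals - value
log(vals)
vals = vals - (7 - rows)
vals = value * value
vals = value * 30

6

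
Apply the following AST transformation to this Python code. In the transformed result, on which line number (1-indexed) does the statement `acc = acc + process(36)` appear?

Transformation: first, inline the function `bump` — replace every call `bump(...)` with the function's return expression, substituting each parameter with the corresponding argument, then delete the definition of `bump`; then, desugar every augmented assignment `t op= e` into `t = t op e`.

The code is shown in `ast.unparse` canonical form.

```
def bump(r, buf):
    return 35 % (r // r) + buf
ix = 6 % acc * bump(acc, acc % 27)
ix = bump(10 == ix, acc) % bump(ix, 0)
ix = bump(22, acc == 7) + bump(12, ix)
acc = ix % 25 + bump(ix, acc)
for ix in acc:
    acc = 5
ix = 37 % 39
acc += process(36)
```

8

Transformed code:
ix = 6 % acc * (35 % (acc // acc) + acc % 27)
ix = (35 % ((10 == ix) // (10 == ix)) + acc) % (35 % (ix // ix) + 0)
ix = 35 % (22 // 22) + (acc == 7) + (35 % (12 // 12) + ix)
acc = ix % 25 + (35 % (ix // ix) + acc)
for ix in acc:
    acc = 5
ix = 37 % 39
acc = acc + process(36)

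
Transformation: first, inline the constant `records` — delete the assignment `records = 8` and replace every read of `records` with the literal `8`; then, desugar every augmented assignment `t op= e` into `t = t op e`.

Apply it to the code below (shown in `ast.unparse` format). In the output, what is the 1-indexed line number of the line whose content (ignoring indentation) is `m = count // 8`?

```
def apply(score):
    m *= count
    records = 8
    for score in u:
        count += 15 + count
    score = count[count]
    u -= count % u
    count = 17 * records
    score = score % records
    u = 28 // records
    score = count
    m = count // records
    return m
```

11

Transformed code:
def apply(score):
    m = m * count
    for score in u:
        count = count + (15 + count)
    score = count[count]
    u = u - count % u
    count = 17 * 8
    score = score % 8
    u = 28 // 8
    score = count
    m = count // 8
    return m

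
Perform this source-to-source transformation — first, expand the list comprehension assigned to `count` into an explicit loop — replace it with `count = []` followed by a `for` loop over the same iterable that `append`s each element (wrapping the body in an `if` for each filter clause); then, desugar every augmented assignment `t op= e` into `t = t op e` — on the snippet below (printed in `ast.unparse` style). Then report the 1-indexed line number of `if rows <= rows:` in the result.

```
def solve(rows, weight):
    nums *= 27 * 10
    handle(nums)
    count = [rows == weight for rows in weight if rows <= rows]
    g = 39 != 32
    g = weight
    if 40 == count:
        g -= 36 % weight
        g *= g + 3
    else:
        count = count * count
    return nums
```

6

Transformed code:
def solve(rows, weight):
    nums = nums * (27 * 10)
    handle(nums)
    count = []
    for rows in weight:
        if rows <= rows:
            count.append(rows == weight)
    g = 39 != 32
    g = weight
    if 40 == count:
        g = g - 36 % weight
        g = g * (g + 3)
    else:
        count = count * count
    return nums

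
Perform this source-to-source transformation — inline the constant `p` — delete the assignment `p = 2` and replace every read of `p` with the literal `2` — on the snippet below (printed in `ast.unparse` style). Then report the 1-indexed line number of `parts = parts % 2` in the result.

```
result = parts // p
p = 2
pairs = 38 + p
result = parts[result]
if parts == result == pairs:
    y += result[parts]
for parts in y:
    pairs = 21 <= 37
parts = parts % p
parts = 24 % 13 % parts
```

Transformed code:
result = parts // 2
pairs = 38 + 2
result = parts[result]
if parts == result == pairs:
    y += result[parts]
for parts in y:
    pairs = 21 <= 37
parts = parts % 2
parts = 24 % 13 % parts

8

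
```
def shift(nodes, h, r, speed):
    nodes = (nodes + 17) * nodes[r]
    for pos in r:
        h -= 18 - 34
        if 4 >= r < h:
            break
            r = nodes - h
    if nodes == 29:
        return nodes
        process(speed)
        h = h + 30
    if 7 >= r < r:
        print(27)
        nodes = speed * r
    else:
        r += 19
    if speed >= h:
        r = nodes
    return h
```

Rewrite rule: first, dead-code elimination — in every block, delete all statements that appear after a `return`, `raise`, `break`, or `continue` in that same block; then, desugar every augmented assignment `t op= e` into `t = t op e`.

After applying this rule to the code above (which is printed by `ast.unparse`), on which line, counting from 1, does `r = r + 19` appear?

Transformed code:
def shift(nodes, h, r, speed):
    nodes = (nodes + 17) * nodes[r]
    for pos in r:
        h = h - (18 - 34)
        if 4 >= r < h:
            break
    if nodes == 29:
        return nodes
    if 7 >= r < r:
        print(27)
        nodes = speed * r
    else:
        r = r + 19
    if speed >= h:
        r = nodes
    return h

13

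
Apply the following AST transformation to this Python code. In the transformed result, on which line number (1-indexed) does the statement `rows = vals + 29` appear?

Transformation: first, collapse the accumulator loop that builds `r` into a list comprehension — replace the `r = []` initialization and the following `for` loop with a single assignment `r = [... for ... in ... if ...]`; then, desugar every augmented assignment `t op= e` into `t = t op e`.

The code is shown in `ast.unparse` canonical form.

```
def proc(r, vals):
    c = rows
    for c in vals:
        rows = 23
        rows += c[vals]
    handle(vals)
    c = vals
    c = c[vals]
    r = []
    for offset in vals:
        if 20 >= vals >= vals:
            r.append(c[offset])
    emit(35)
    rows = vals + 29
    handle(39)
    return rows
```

11

Transformed code:
def proc(r, vals):
    c = rows
    for c in vals:
        rows = 23
        rows = rows + c[vals]
    handle(vals)
    c = vals
    c = c[vals]
    r = [c[offset] for offset in vals if 20 >= vals >= vals]
    emit(35)
    rows = vals + 29
    handle(39)
    return rows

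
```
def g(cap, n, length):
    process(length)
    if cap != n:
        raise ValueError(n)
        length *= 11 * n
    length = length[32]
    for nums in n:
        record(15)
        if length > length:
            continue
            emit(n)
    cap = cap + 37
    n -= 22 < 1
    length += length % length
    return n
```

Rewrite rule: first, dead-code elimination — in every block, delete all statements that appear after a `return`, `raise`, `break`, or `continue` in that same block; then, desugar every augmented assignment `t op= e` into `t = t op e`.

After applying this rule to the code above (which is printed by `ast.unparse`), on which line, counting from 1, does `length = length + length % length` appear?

Transformed code:
def g(cap, n, length):
    process(length)
    if cap != n:
        raise ValueError(n)
    length = length[32]
    for nums in n:
        record(15)
        if length > length:
            continue
    cap = cap + 37
    n = n - (22 < 1)
    length = length + length % length
    return n

12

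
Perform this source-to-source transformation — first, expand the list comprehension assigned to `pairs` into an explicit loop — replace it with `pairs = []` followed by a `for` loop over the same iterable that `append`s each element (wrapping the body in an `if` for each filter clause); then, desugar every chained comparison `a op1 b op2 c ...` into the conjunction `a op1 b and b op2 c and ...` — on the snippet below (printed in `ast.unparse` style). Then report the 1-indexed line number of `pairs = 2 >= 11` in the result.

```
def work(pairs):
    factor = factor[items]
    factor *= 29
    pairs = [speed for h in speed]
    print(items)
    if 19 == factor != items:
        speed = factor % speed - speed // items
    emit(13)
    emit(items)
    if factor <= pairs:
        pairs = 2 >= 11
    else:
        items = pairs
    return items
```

13

Transformed code:
def work(pairs):
    factor = factor[items]
    factor *= 29
    pairs = []
    for h in speed:
        pairs.append(speed)
    print(items)
    if 19 == factor and factor != items:
        speed = factor % speed - speed // items
    emit(13)
    emit(items)
    if factor <= pairs:
        pairs = 2 >= 11
    else:
        items = pairs
    return items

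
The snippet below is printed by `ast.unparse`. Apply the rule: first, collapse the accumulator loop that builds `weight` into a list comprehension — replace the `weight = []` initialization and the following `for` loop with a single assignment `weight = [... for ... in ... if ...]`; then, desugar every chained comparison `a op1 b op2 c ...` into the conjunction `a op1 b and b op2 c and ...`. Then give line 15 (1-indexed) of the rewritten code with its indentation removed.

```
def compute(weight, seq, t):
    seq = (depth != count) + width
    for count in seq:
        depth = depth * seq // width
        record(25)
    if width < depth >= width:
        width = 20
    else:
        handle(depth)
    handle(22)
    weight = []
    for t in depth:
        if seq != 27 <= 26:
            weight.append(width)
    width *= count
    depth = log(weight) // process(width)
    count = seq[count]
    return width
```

return width

Transformed code:
def compute(weight, seq, t):
    seq = (depth != count) + width
    for count in seq:
        depth = depth * seq // width
        record(25)
    if width < depth and depth >= width:
        width = 20
    else:
        handle(depth)
    handle(22)
    weight = [width for t in depth if seq != 27 and 27 <= 26]
    width *= count
    depth = log(weight) // process(width)
    count = seq[count]
    return width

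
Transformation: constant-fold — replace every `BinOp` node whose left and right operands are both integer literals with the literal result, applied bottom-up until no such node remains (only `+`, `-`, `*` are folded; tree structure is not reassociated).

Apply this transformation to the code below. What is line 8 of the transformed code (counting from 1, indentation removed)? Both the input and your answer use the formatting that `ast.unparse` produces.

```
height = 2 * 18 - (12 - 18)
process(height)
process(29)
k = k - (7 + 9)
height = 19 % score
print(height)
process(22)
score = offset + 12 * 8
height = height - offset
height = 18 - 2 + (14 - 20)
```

Transformed code:
height = 42
process(height)
process(29)
k = k - 16
height = 19 % score
print(height)
process(22)
score = offset + 96
height = height - offset
height = 10

score = offset + 96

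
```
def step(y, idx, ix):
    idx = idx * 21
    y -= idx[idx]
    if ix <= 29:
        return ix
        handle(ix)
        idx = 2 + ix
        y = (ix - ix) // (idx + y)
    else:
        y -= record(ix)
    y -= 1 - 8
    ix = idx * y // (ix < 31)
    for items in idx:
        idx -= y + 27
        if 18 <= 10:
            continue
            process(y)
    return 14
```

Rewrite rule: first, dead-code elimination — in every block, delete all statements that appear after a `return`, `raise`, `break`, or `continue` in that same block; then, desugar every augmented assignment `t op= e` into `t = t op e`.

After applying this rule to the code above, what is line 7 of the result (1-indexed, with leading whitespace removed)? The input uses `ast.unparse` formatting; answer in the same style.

Transformed code:
def step(y, idx, ix):
    idx = idx * 21
    y = y - idx[idx]
    if ix <= 29:
        return ix
    else:
        y = y - record(ix)
    y = y - (1 - 8)
    ix = idx * y // (ix < 31)
    for items in idx:
        idx = idx - (y + 27)
        if 18 <= 10:
            continue
    return 14

y = y - record(ix)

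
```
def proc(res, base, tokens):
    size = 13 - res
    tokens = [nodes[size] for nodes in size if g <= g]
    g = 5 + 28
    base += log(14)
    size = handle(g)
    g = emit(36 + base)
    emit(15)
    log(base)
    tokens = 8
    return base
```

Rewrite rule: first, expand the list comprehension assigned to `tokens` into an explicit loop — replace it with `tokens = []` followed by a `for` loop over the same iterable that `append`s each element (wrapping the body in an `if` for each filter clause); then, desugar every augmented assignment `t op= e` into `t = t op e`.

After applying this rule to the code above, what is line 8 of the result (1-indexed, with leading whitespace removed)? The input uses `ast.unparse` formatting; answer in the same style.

base = base + log(14)

Transformed code:
def proc(res, base, tokens):
    size = 13 - res
    tokens = []
    for nodes in size:
        if g <= g:
            tokens.append(nodes[size])
    g = 5 + 28
    base = base + log(14)
    size = handle(g)
    g = emit(36 + base)
    emit(15)
    log(base)
    tokens = 8
    return base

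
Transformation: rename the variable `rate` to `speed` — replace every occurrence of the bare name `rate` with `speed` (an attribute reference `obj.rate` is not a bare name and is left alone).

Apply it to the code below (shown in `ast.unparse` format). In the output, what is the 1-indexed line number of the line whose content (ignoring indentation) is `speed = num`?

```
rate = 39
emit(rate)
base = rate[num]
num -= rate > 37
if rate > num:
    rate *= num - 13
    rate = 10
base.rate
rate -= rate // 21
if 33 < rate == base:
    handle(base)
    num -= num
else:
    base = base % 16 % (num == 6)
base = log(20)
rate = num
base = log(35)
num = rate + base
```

Transformed code:
speed = 39
emit(speed)
base = speed[num]
num -= speed > 37
if speed > num:
    speed *= num - 13
    speed = 10
base.rate
speed -= speed // 21
if 33 < speed == base:
    handle(base)
    num -= num
else:
    base = base % 16 % (num == 6)
base = log(20)
speed = num
base = log(35)
num = speed + base

16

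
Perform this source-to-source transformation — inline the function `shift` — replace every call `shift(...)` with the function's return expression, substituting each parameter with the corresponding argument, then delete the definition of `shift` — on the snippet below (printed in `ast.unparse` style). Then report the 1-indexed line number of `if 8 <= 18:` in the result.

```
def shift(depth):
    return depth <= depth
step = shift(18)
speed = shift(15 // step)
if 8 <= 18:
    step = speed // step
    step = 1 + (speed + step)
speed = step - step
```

Transformed code:
step = 18 <= 18
speed = 15 // step <= 15 // step
if 8 <= 18:
    step = speed // step
    step = 1 + (speed + step)
speed = step - step

3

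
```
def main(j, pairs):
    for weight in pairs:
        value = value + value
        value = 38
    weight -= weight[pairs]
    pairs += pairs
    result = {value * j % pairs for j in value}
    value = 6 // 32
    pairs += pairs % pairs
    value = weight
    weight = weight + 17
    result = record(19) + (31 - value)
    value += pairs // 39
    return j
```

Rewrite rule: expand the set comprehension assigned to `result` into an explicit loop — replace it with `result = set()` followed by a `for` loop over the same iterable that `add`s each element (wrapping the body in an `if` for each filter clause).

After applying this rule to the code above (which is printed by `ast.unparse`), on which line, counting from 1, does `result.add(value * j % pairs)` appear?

9

Transformed code:
def main(j, pairs):
    for weight in pairs:
        value = value + value
        value = 38
    weight -= weight[pairs]
    pairs += pairs
    result = set()
    for j in value:
        result.add(value * j % pairs)
    value = 6 // 32
    pairs += pairs % pairs
    value = weight
    weight = weight + 17
    result = record(19) + (31 - value)
    value += pairs // 39
    return j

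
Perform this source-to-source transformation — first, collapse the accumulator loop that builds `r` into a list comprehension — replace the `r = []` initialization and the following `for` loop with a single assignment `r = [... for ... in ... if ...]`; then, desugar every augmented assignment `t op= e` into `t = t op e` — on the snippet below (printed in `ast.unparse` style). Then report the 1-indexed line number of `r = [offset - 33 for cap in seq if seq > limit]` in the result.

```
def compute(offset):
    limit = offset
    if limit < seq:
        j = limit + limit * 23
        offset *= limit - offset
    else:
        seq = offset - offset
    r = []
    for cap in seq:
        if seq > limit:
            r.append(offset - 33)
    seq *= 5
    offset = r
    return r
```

Transformed code:
def compute(offset):
    limit = offset
    if limit < seq:
        j = limit + limit * 23
        offset = offset * (limit - offset)
    else:
        seq = offset - offset
    r = [offset - 33 for cap in seq if seq > limit]
    seq = seq * 5
    offset = r
    return r

8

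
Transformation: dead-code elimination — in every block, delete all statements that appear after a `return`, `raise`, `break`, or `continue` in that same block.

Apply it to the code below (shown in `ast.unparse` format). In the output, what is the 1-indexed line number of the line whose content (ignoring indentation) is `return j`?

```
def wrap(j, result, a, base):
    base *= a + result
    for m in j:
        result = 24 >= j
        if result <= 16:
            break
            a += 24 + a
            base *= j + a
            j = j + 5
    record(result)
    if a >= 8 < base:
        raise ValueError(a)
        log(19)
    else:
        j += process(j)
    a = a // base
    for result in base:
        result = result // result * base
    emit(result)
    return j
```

Transformed code:
def wrap(j, result, a, base):
    base *= a + result
    for m in j:
        result = 24 >= j
        if result <= 16:
            break
    record(result)
    if a >= 8 < base:
        raise ValueError(a)
    else:
        j += process(j)
    a = a // base
    for result in base:
        result = result // result * base
    emit(result)
    return j

16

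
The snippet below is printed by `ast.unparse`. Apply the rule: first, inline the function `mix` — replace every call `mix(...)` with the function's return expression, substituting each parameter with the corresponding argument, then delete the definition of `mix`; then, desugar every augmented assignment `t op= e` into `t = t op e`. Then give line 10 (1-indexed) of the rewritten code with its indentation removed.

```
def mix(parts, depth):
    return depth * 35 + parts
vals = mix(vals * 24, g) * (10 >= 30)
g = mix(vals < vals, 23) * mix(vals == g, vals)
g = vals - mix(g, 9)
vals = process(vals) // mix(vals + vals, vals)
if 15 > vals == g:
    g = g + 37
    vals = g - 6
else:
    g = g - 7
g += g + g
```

Transformed code:
vals = (g * 35 + vals * 24) * (10 >= 30)
g = (23 * 35 + (vals < vals)) * (vals * 35 + (vals == g))
g = vals - (9 * 35 + g)
vals = process(vals) // (vals * 35 + (vals + vals))
if 15 > vals == g:
    g = g + 37
    vals = g - 6
else:
    g = g - 7
g = g + (g + g)

g = g + (g + g)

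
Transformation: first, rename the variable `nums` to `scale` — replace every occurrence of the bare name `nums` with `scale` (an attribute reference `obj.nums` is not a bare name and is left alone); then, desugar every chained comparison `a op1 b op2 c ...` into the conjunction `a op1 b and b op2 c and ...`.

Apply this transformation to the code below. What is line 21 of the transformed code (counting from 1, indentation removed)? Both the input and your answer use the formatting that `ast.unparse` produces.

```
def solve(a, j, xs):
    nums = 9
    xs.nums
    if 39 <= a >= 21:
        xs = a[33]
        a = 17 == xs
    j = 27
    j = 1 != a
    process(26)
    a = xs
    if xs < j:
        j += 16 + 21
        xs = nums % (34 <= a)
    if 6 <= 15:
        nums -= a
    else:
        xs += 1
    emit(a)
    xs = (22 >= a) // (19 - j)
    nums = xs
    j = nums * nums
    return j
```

j = scale * scale

Transformed code:
def solve(a, j, xs):
    scale = 9
    xs.nums
    if 39 <= a and a >= 21:
        xs = a[33]
        a = 17 == xs
    j = 27
    j = 1 != a
    process(26)
    a = xs
    if xs < j:
        j += 16 + 21
        xs = scale % (34 <= a)
    if 6 <= 15:
        scale -= a
    else:
        xs += 1
    emit(a)
    xs = (22 >= a) // (19 - j)
    scale = xs
    j = scale * scale
    return j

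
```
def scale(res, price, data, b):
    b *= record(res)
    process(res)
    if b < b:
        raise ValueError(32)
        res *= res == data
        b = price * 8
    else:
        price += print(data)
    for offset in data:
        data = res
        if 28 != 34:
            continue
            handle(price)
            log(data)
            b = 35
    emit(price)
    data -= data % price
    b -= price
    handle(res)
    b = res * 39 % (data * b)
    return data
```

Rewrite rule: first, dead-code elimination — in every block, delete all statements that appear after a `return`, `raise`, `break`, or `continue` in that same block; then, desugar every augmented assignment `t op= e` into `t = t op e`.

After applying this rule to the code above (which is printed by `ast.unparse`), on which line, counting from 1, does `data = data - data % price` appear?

Transformed code:
def scale(res, price, data, b):
    b = b * record(res)
    process(res)
    if b < b:
        raise ValueError(32)
    else:
        price = price + print(data)
    for offset in data:
        data = res
        if 28 != 34:
            continue
    emit(price)
    data = data - data % price
    b = b - price
    handle(res)
    b = res * 39 % (data * b)
    return data

13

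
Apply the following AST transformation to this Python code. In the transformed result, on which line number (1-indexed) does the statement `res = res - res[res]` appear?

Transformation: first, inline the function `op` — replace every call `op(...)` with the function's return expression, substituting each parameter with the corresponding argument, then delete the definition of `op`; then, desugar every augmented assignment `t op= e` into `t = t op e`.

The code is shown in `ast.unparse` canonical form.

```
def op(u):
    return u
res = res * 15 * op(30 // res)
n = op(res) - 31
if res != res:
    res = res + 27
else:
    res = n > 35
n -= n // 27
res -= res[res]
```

8

Transformed code:
res = res * 15 * (30 // res)
n = res - 31
if res != res:
    res = res + 27
else:
    res = n > 35
n = n - n // 27
res = res - res[res]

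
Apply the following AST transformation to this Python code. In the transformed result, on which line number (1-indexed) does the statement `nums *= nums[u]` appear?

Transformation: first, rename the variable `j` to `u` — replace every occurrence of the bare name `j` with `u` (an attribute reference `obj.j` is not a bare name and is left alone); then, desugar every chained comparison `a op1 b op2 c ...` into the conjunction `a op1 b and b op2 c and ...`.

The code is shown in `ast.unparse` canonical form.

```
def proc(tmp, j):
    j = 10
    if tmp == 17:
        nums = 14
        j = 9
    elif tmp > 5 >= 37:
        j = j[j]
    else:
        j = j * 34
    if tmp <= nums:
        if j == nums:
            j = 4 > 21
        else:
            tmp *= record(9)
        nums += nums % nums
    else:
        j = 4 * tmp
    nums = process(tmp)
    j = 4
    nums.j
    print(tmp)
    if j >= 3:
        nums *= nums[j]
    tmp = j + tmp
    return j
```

23

Transformed code:
def proc(tmp, u):
    u = 10
    if tmp == 17:
        nums = 14
        u = 9
    elif tmp > 5 and 5 >= 37:
        u = u[u]
    else:
        u = u * 34
    if tmp <= nums:
        if u == nums:
            u = 4 > 21
        else:
            tmp *= record(9)
        nums += nums % nums
    else:
        u = 4 * tmp
    nums = process(tmp)
    u = 4
    nums.j
    print(tmp)
    if u >= 3:
        nums *= nums[u]
    tmp = u + tmp
    return u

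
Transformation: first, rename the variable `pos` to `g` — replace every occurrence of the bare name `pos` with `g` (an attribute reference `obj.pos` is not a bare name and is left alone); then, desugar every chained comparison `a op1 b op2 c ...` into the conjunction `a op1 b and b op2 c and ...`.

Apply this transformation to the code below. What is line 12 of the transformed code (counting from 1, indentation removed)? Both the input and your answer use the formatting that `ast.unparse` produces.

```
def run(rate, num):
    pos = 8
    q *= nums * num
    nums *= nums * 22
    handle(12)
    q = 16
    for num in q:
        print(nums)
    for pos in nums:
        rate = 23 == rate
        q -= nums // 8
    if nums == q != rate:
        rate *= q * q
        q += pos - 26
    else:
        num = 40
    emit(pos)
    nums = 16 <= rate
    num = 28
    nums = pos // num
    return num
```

if nums == q and q != rate:

Transformed code:
def run(rate, num):
    g = 8
    q *= nums * num
    nums *= nums * 22
    handle(12)
    q = 16
    for num in q:
        print(nums)
    for g in nums:
        rate = 23 == rate
        q -= nums // 8
    if nums == q and q != rate:
        rate *= q * q
        q += g - 26
    else:
        num = 40
    emit(g)
    nums = 16 <= rate
    num = 28
    nums = g // num
    return num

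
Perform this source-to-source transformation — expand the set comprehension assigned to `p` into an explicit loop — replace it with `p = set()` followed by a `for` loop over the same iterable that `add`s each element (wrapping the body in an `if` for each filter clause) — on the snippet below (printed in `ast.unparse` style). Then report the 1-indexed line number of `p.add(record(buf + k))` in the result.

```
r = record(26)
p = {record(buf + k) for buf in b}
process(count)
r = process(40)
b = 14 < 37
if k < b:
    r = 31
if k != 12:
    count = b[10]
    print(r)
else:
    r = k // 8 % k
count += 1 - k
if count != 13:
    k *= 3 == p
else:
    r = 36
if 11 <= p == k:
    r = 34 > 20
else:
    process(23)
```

Transformed code:
r = record(26)
p = set()
for buf in b:
    p.add(record(buf + k))
process(count)
r = process(40)
b = 14 < 37
if k < b:
    r = 31
if k != 12:
    count = b[10]
    print(r)
else:
    r = k // 8 % k
count += 1 - k
if count != 13:
    k *= 3 == p
else:
    r = 36
if 11 <= p == k:
    r = 34 > 20
else:
    process(23)

4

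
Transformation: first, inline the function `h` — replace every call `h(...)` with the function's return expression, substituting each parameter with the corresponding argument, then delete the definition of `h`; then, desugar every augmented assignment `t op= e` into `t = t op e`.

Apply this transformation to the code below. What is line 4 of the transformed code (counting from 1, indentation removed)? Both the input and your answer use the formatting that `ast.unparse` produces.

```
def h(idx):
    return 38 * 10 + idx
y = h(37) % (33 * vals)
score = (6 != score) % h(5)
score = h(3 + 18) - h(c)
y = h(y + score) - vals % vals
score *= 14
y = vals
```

y = 38 * 10 + (y + score) - vals % vals

Transformed code:
y = (38 * 10 + 37) % (33 * vals)
score = (6 != score) % (38 * 10 + 5)
score = 38 * 10 + (3 + 18) - (38 * 10 + c)
y = 38 * 10 + (y + score) - vals % vals
score = score * 14
y = vals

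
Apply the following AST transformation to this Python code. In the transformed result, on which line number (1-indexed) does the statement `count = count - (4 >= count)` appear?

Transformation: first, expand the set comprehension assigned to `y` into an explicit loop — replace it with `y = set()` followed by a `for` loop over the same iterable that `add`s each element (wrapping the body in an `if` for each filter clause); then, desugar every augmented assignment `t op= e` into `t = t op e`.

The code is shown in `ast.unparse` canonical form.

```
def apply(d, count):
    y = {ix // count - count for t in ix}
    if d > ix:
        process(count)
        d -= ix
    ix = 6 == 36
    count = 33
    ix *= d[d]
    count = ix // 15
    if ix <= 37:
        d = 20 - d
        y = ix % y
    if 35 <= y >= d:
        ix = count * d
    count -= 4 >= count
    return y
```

Transformed code:
def apply(d, count):
    y = set()
    for t in ix:
        y.add(ix // count - count)
    if d > ix:
        process(count)
        d = d - ix
    ix = 6 == 36
    count = 33
    ix = ix * d[d]
    count = ix // 15
    if ix <= 37:
        d = 20 - d
        y = ix % y
    if 35 <= y >= d:
        ix = count * d
    count = count - (4 >= count)
    return y

17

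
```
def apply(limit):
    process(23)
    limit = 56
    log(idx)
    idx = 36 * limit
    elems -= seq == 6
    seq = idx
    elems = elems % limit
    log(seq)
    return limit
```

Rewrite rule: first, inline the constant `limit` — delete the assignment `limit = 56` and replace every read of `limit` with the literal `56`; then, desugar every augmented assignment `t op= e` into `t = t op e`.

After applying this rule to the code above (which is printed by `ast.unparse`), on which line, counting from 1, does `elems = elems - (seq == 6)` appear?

Transformed code:
def apply(limit):
    process(23)
    log(idx)
    idx = 36 * 56
    elems = elems - (seq == 6)
    seq = idx
    elems = elems % 56
    log(seq)
    return 56

5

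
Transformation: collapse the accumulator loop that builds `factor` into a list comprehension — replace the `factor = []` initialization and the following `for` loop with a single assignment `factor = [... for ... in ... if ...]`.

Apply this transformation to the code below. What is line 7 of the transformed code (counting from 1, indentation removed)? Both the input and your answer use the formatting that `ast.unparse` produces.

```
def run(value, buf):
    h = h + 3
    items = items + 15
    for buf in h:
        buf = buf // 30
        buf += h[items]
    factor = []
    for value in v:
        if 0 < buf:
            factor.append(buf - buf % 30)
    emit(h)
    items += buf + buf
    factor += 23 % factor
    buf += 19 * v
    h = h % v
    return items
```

Transformed code:
def run(value, buf):
    h = h + 3
    items = items + 15
    for buf in h:
        buf = buf // 30
        buf += h[items]
    factor = [buf - buf % 30 for value in v if 0 < buf]
    emit(h)
    items += buf + buf
    factor += 23 % factor
    buf += 19 * v
    h = h % v
    return items

factor = [buf - buf % 30 for value in v if 0 < buf]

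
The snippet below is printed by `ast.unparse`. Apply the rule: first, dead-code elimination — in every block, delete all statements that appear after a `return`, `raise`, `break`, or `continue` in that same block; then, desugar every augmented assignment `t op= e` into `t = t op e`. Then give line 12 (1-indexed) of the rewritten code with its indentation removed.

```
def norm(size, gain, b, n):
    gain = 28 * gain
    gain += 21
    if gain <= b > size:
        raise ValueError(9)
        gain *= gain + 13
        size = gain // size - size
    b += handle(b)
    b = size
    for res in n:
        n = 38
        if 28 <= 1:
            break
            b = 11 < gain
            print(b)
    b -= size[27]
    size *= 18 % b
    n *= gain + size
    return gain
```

b = b - size[27]

Transformed code:
def norm(size, gain, b, n):
    gain = 28 * gain
    gain = gain + 21
    if gain <= b > size:
        raise ValueError(9)
    b = b + handle(b)
    b = size
    for res in n:
        n = 38
        if 28 <= 1:
            break
    b = b - size[27]
    size = size * (18 % b)
    n = n * (gain + size)
    return gain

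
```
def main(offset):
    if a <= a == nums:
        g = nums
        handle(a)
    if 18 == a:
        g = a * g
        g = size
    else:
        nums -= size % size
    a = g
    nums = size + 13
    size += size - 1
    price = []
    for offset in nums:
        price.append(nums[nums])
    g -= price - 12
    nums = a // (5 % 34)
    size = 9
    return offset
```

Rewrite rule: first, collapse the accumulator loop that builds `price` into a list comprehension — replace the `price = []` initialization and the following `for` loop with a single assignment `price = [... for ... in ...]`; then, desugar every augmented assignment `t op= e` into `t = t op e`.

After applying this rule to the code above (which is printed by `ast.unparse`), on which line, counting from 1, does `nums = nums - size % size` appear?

9

Transformed code:
def main(offset):
    if a <= a == nums:
        g = nums
        handle(a)
    if 18 == a:
        g = a * g
        g = size
    else:
        nums = nums - size % size
    a = g
    nums = size + 13
    size = size + (size - 1)
    price = [nums[nums] for offset in nums]
    g = g - (price - 12)
    nums = a // (5 % 34)
    size = 9
    return offset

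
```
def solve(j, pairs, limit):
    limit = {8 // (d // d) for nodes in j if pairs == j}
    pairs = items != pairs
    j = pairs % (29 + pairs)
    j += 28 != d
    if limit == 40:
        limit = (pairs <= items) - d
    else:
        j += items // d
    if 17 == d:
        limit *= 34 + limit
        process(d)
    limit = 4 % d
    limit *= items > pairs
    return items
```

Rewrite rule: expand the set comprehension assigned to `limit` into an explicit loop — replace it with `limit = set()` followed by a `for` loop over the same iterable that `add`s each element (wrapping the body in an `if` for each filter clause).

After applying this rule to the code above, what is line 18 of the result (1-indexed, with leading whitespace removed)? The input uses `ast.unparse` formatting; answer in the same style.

return items

Transformed code:
def solve(j, pairs, limit):
    limit = set()
    for nodes in j:
        if pairs == j:
            limit.add(8 // (d // d))
    pairs = items != pairs
    j = pairs % (29 + pairs)
    j += 28 != d
    if limit == 40:
        limit = (pairs <= items) - d
    else:
        j += items // d
    if 17 == d:
        limit *= 34 + limit
        process(d)
    limit = 4 % d
    limit *= items > pairs
    return items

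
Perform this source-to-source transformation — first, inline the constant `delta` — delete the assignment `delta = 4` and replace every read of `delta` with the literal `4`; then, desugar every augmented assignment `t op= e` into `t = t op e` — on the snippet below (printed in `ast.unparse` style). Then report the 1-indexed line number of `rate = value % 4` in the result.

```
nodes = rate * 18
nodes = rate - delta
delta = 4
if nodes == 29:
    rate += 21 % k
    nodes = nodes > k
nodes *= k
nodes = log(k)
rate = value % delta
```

8

Transformed code:
nodes = rate * 18
nodes = rate - 4
if nodes == 29:
    rate = rate + 21 % k
    nodes = nodes > k
nodes = nodes * k
nodes = log(k)
rate = value % 4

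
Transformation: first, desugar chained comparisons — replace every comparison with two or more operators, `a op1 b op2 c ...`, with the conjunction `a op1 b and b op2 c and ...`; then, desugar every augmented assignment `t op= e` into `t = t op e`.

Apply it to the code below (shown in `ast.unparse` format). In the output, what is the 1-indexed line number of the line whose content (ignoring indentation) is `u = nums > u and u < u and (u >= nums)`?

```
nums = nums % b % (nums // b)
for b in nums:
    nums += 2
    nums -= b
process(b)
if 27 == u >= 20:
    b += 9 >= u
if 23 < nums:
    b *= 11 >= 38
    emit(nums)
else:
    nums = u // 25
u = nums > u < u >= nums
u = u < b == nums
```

Transformed code:
nums = nums % b % (nums // b)
for b in nums:
    nums = nums + 2
    nums = nums - b
process(b)
if 27 == u and u >= 20:
    b = b + (9 >= u)
if 23 < nums:
    b = b * (11 >= 38)
    emit(nums)
else:
    nums = u // 25
u = nums > u and u < u and (u >= nums)
u = u < b and b == nums

13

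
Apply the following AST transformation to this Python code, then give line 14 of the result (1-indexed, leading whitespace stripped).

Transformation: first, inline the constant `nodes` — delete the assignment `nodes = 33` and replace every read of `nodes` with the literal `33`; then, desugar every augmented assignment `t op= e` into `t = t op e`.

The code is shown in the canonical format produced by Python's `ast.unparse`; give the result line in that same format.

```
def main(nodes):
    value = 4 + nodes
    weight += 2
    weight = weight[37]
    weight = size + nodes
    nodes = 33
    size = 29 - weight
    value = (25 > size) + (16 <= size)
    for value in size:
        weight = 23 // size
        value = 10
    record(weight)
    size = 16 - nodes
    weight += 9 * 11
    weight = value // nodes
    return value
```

weight = value // 33

Transformed code:
def main(nodes):
    value = 4 + 33
    weight = weight + 2
    weight = weight[37]
    weight = size + 33
    size = 29 - weight
    value = (25 > size) + (16 <= size)
    for value in size:
        weight = 23 // size
        value = 10
    record(weight)
    size = 16 - 33
    weight = weight + 9 * 11
    weight = value // 33
    return value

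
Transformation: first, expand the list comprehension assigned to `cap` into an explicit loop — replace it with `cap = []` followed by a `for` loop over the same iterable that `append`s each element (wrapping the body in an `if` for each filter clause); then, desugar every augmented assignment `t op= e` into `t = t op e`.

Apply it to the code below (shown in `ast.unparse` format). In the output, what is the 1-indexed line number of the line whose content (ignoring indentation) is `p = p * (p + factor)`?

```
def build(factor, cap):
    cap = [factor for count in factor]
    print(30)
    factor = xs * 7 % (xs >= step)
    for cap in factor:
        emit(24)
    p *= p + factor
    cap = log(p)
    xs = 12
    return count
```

Transformed code:
def build(factor, cap):
    cap = []
    for count in factor:
        cap.append(factor)
    print(30)
    factor = xs * 7 % (xs >= step)
    for cap in factor:
        emit(24)
    p = p * (p + factor)
    cap = log(p)
    xs = 12
    return count

9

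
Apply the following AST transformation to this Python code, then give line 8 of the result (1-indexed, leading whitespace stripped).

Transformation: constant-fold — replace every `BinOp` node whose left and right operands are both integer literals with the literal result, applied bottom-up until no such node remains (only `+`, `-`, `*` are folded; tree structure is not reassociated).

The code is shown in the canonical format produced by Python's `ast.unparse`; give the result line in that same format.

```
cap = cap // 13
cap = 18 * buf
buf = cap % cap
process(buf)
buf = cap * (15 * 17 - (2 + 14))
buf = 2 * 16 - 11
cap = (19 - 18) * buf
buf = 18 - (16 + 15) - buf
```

buf = -13 - buf

Transformed code:
cap = cap // 13
cap = 18 * buf
buf = cap % cap
process(buf)
buf = cap * 239
buf = 21
cap = 1 * buf
buf = -13 - buf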